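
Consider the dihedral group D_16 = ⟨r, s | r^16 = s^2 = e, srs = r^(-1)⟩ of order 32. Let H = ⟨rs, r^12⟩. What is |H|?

8

|⟨rs⟩| = 2 and |⟨r^12⟩| = 4, so |H| is a multiple of lcm(2, 4) = 4 and divides |G| = 32.
Closing under the operation: H = {e, r^4, r^8, r^12, rs, r^5s, r^9s, r^13s}, so |H| = 8.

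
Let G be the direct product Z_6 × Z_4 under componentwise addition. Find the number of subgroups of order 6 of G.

|G| = 24 and 6 | 24, so subgroups of order 6 are possible by Lagrange.
The subgroups of order 6 are: {(0,0), (0,2), (2,0), (2,2), (4,0), (4,2)}; {(0,0), (1,0), (2,0), (3,0), (4,0), (5,0)}; {(0,0), (1,2), (2,0), (3,2), (4,0), (5,2)}.
So G has 3 subgroups of order 6.

3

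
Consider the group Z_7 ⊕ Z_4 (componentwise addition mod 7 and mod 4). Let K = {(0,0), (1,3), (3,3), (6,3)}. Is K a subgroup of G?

(3,3) ∈ K but its inverse (4,1) ∉ K, so K is not a subgroup.

No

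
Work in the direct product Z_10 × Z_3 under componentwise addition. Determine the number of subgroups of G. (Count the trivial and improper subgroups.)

|G| = 30, so by Lagrange every subgroup order divides 30. Divisors: 1, 2, 3, 5, 6, 10, 15, 30.
Subgroups by order — order 1: 1; order 2: 1; order 3: 1; order 5: 1; order 6: 1; order 10: 1; order 15: 1; order 30: 1.
Total: 1 + 1 + 1 + 1 + 1 + 1 + 1 + 1 = 8.

8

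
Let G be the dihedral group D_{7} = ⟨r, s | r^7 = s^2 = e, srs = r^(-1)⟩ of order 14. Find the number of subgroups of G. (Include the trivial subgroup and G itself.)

|G| = 14, so by Lagrange every subgroup order divides 14. Divisors: 1, 2, 7, 14.
Subgroups by order — order 1: 1; order 2: 7; order 7: 1; order 14: 1.
Total: 1 + 7 + 1 + 1 = 10.

10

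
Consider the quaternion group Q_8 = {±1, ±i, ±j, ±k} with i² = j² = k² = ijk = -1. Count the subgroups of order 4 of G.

|G| = 8 and 4 | 8, so subgroups of order 4 are possible by Lagrange.
The subgroups of order 4 are: {1, -1, i, -i}; {1, -1, j, -j}; {1, -1, k, -k}.
So G has 3 subgroups of order 4.

3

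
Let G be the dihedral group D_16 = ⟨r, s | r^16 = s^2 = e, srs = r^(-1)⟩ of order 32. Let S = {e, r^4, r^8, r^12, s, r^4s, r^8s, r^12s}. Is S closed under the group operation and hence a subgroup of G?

Yes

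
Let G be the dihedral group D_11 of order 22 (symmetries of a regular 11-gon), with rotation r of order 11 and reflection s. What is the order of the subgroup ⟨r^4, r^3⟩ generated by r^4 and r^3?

|⟨r^4⟩| = 11 and |⟨r^3⟩| = 11, so |H| is a multiple of lcm(11, 11) = 11 and divides |G| = 22.
Closing under the operation: H = {e, r, r^2, r^3, r^4, r^5, r^6, r^7, r^8, r^9, r^10}, so |H| = 11.

11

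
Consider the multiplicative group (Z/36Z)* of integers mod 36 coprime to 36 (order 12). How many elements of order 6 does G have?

6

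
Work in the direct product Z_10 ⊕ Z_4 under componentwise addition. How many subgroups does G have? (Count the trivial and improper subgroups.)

16

|G| = 40, so by Lagrange every subgroup order divides 40. Divisors: 1, 2, 4, 5, 8, 10, 20, 40.
Subgroups by order — order 1: 1; order 2: 3; order 4: 3; order 5: 1; order 8: 1; order 10: 3; order 20: 3; order 40: 1.
Total: 1 + 3 + 3 + 1 + 1 + 3 + 3 + 1 = 16.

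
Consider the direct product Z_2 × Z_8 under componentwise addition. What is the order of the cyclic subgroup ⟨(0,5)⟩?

The order of (0,5) in Z_2 × Z_8 is lcm(ord(0) in Z_2, ord(5) in Z_8).
ord(0) = 1 and ord(5) = 8, so |⟨(0,5)⟩| = lcm(1, 8) = 8.

8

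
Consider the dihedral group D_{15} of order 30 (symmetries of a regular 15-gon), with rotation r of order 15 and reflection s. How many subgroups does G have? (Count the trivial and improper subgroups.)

|G| = 30, so by Lagrange every subgroup order divides 30. Divisors: 1, 2, 3, 5, 6, 10, 15, 30.
Subgroups by order — order 1: 1; order 2: 15; order 3: 1; order 5: 1; order 6: 5; order 10: 3; order 15: 1; order 30: 1.
Total: 1 + 15 + 1 + 1 + 5 + 3 + 1 + 1 = 28.

28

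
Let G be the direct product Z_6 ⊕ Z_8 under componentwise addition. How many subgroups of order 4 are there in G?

|G| = 48 and 4 | 48, so subgroups of order 4 are possible by Lagrange.
The subgroups of order 4 are: {(0,0), (0,2), (0,4), (0,6)}; {(0,0), (0,4), (3,0), (3,4)}; {(0,0), (0,4), (3,2), (3,6)}.
So G has 3 subgroups of order 4.

3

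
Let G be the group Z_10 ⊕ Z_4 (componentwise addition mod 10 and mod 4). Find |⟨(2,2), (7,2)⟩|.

|⟨(2,2)⟩| = 10 and |⟨(7,2)⟩| = 10, so |H| is a multiple of lcm(10, 10) = 10 and divides |G| = 40.
Closing under the operation: H = {(0,0), (0,2), (1,0), (1,2), (2,0), (2,2), (3,0), (3,2), (4,0), (4,2), (5,0), (5,2), (6,0), (6,2), (7,0), (7,2), (8,0), (8,2), (9,0), (9,2)}, so |H| = 20.

20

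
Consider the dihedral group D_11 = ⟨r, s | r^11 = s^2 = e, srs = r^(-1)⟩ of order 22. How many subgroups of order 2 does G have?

11

|G| = 22 and 2 | 22, so subgroups of order 2 are possible by Lagrange.
The subgroups of order 2 are: {e, r^10s}; {e, r^2s}; {e, r^3s}; {e, r^4s}; … (11 in all).
So G has 11 subgroups of order 2.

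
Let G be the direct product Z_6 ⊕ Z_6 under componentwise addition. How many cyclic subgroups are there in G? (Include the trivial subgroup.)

20

Group the elements of G by the cyclic subgroup they generate; each cyclic subgroup of order d accounts for φ(d) elements.
Cyclic subgroups by order — order 1: 1; order 2: 3; order 3: 4; order 6: 12.
Total: 20.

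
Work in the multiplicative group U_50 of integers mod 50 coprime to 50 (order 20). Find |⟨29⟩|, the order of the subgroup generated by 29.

10

Compute successive powers of 29 mod 50: 29, 41, 39, 31, 49, 21, 9, 11, …; 29^10 ≡ 1 (mod 50).
So |⟨29⟩| = 10.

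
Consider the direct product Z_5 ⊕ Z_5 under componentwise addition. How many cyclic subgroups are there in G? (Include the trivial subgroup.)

Group the elements of G by the cyclic subgroup they generate; each cyclic subgroup of order d accounts for φ(d) elements.
Cyclic subgroups by order — order 1: 1; order 5: 6.
Total: 7.

7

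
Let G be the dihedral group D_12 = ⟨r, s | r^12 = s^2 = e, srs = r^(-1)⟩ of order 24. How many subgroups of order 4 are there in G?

|G| = 24 and 4 | 24, so subgroups of order 4 are possible by Lagrange.
The subgroups of order 4 are: {e, r^6, r^4s, r^10s}; {e, r^6, r^5s, r^11s}; {e, r^6, r^2s, r^8s}; {e, r^3, r^6, r^9}; … (7 in all).
So G has 7 subgroups of order 4.

7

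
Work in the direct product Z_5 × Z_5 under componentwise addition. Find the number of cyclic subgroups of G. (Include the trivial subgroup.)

Group the elements of G by the cyclic subgroup they generate; each cyclic subgroup of order d accounts for φ(d) elements.
Cyclic subgroups by order — order 1: 1; order 5: 6.
Total: 7.

7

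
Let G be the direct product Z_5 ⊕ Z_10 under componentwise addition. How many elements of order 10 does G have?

An element (a,b) has order lcm(ord(a), ord(b)); count pairs with lcm equal to 10.
Enumerating gives 24 such elements.

24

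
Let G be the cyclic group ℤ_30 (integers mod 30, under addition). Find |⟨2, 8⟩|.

15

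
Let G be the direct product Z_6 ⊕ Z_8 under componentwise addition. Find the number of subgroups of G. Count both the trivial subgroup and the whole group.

22

|G| = 48, so by Lagrange every subgroup order divides 48. Divisors: 1, 2, 3, 4, 6, 8, 12, 16, 24, 48.
Subgroups by order — order 1: 1; order 2: 3; order 3: 1; order 4: 3; order 6: 3; order 8: 3; order 12: 3; order 16: 1; order 24: 3; order 48: 1.
Total: 1 + 3 + 1 + 3 + 3 + 3 + 3 + 1 + 3 + 1 = 22.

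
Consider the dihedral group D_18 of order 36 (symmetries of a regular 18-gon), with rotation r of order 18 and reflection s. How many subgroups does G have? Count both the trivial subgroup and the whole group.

|G| = 36, so by Lagrange every subgroup order divides 36. Divisors: 1, 2, 3, 4, 6, 9, 12, 18, 36.
Subgroups by order — order 1: 1; order 2: 19; order 3: 1; order 4: 9; order 6: 7; order 9: 1; order 12: 3; order 18: 3; order 36: 1.
Total: 1 + 19 + 1 + 9 + 7 + 1 + 3 + 3 + 1 = 45.

45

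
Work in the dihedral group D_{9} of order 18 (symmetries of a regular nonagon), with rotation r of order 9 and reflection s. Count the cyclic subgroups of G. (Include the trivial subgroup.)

12

A cyclic subgroup of order d is generated by each of its φ(d) elements of order d, so the cyclic subgroups of order d number (#elements of order d)/φ(d).
Cyclic subgroups by order — order 1: 1; order 2: 9; order 3: 1; order 9: 1.
Total: 12.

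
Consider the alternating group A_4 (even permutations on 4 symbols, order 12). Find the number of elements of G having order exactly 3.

8

The elements of order 3 are: (2 3 4), (2 4 3), (1 2 3), (1 2 4), (1 3 2), (1 3 4), (1 4 2), (1 4 3).
That's 8.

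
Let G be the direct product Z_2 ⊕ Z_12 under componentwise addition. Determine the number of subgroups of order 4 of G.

3

|G| = 24 and 4 | 24, so subgroups of order 4 are possible by Lagrange.
The subgroups of order 4 are: {(0,0), (0,3), (0,6), (0,9)}; {(0,0), (0,6), (1,0), (1,6)}; {(0,0), (0,6), (1,3), (1,9)}.
So G has 3 subgroups of order 4.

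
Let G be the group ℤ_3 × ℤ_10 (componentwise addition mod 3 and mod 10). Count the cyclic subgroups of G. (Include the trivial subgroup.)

Each element a generates a cyclic subgroup ⟨a⟩; distinct elements may generate the same one (a cyclic group of order d has φ(d) generators).
Cyclic subgroups by order — order 1: 1; order 2: 1; order 3: 1; order 5: 1; order 6: 1; order 10: 1; order 15: 1; order 30: 1.
Total: 8.

8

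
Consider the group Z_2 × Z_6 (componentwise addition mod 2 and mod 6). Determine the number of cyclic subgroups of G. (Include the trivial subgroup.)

8

Group the elements of G by the cyclic subgroup they generate; each cyclic subgroup of order d accounts for φ(d) elements.
Cyclic subgroups by order — order 1: 1; order 2: 3; order 3: 1; order 6: 3.
Total: 8.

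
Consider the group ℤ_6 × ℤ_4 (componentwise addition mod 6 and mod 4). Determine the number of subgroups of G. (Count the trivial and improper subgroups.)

16

|G| = 24, so by Lagrange every subgroup order divides 24. Divisors: 1, 2, 3, 4, 6, 8, 12, 24.
Subgroups by order — order 1: 1; order 2: 3; order 3: 1; order 4: 3; order 6: 3; order 8: 1; order 12: 3; order 24: 1.
Total: 1 + 3 + 1 + 3 + 3 + 1 + 3 + 1 = 16.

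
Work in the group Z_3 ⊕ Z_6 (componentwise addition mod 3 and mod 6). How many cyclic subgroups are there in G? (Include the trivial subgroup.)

Group the elements of G by the cyclic subgroup they generate; each cyclic subgroup of order d accounts for φ(d) elements.
Cyclic subgroups by order — order 1: 1; order 2: 1; order 3: 4; order 6: 4.
Total: 10.

10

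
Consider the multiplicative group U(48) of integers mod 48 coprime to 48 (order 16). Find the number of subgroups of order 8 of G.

7

|G| = 16 and 8 | 16, so subgroups of order 8 are possible by Lagrange.
The subgroups of order 8 are: {1, 11, 13, 23, 25, 35, 37, 47}; {1, 11, 17, 19, 25, 35, 41, 43}; {1, 5, 7, 11, 25, 29, 31, 35}; {1, 5, 13, 17, 25, 29, 37, 41}; … (7 in all).
So G has 7 subgroups of order 8.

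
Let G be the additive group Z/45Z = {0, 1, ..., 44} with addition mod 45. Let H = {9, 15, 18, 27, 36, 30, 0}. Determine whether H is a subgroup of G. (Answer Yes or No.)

|H| = 7 does not divide |G| = 45, so by Lagrange H is not a subgroup.

No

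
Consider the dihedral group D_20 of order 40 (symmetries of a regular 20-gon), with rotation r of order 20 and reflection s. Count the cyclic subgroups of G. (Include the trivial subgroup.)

Each element a generates a cyclic subgroup ⟨a⟩; distinct elements may generate the same one (a cyclic group of order d has φ(d) generators).
Cyclic subgroups by order — order 1: 1; order 2: 21; order 4: 1; order 5: 1; order 10: 1; order 20: 1.
Total: 26.

26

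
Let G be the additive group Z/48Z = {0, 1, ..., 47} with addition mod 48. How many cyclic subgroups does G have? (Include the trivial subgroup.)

Each element a generates a cyclic subgroup ⟨a⟩; distinct elements may generate the same one (a cyclic group of order d has φ(d) generators).
Cyclic subgroups by order — order 1: 1; order 2: 1; order 3: 1; order 4: 1; order 6: 1; order 8: 1; order 12: 1; order 16: 1; order 24: 1; order 48: 1.
Total: 10.

10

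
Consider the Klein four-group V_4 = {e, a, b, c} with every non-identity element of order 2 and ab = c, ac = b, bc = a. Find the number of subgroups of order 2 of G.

|G| = 4 and 2 | 4, so subgroups of order 2 are possible by Lagrange.
The subgroups of order 2 are: {e, a}; {e, b}; {e, c}.
So G has 3 subgroups of order 2.

3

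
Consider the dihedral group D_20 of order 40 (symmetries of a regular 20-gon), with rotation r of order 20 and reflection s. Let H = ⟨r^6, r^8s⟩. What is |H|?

20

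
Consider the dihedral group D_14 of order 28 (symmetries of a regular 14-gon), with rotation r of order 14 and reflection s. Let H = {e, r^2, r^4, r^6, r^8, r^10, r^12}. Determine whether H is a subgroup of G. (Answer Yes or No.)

Yes

|H| = 7 divides |G| = 28, consistent with Lagrange.
H contains the identity, every element's inverse is in H, and H is closed under ·: it is a subgroup.
In fact H = ⟨r^4⟩.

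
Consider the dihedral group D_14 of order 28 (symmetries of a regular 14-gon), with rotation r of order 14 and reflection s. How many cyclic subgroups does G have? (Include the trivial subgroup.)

Each element a generates a cyclic subgroup ⟨a⟩; distinct elements may generate the same one (a cyclic group of order d has φ(d) generators).
Cyclic subgroups by order — order 1: 1; order 2: 15; order 7: 1; order 14: 1.
Total: 18.

18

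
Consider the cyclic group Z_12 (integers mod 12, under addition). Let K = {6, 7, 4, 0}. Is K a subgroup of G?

4 ∈ K but its inverse 8 ∉ K, so K is not a subgroup.

No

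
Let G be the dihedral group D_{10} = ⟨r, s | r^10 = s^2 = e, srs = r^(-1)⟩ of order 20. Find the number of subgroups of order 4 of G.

5

|G| = 20 and 4 | 20, so subgroups of order 4 are possible by Lagrange.
The subgroups of order 4 are: {e, r^5, r^2s, r^7s}; {e, r^5, r^3s, r^8s}; {e, r^5, r^4s, r^9s}; {e, r^5, s, r^5s}; … (5 in all).
So G has 5 subgroups of order 4.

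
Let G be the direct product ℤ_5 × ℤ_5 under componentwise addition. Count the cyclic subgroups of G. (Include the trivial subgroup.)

7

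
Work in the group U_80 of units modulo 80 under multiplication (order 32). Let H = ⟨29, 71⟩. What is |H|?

|⟨29⟩| = 4 and |⟨71⟩| = 2, so |H| is a multiple of lcm(4, 2) = 4 and divides |G| = 32.
Closing under the operation: H = {1, 19, 29, 31, 41, 59, 69, 71}, so |H| = 8.

8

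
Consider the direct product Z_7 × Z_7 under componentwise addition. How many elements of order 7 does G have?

48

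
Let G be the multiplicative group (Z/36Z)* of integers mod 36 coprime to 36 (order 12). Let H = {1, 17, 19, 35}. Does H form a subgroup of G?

Yes

|H| = 4 divides |G| = 12, consistent with Lagrange.
H contains the identity, every element's inverse is in H, and H is closed under ·: it is a subgroup.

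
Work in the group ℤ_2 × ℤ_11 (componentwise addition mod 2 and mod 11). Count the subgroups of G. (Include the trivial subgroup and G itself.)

|G| = 22, so by Lagrange every subgroup order divides 22. Divisors: 1, 2, 11, 22.
Subgroups by order — order 1: 1; order 2: 1; order 11: 1; order 22: 1.
Total: 1 + 1 + 1 + 1 = 4.

4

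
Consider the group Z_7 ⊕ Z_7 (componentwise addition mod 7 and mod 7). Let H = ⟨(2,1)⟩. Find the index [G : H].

7

|⟨(2,1)⟩| = 7 and |G| = 49.
By Lagrange, [G : H] = |G|/|H| = 49/7 = 7.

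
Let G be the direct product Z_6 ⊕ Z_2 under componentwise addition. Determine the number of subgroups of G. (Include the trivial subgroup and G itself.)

|G| = 12, so by Lagrange every subgroup order divides 12. Divisors: 1, 2, 3, 4, 6, 12.
Subgroups by order — order 1: 1; order 2: 3; order 3: 1; order 4: 1; order 6: 3; order 12: 1.
Total: 1 + 3 + 1 + 1 + 3 + 1 = 10.

10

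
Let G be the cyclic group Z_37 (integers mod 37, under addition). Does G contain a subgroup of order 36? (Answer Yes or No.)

36 does not divide |G| = 37, so by Lagrange no subgroup of order 36 exists.

No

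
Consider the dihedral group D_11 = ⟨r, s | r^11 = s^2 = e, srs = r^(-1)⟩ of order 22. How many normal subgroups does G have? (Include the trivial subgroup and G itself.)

3

G has 14 subgroups. Checking conjugation-invariance by order — order 1: 1/1 normal; order 2: 0/11 normal; order 11: 1/1 normal; order 22: 1/1 normal.
Total normal subgroups: 3.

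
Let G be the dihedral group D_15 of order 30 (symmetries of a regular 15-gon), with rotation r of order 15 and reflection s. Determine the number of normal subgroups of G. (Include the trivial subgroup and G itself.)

G has 28 subgroups. Checking conjugation-invariance by order — order 1: 1/1 normal; order 2: 0/15 normal; order 3: 1/1 normal; order 5: 1/1 normal; order 6: 0/5 normal; order 10: 0/3 normal; order 15: 1/1 normal; order 30: 1/1 normal.
Total normal subgroups: 5.

5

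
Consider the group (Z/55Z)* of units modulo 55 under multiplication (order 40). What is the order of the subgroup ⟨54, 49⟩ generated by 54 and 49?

20

|⟨54⟩| = 2 and |⟨49⟩| = 10, so |H| is a multiple of lcm(2, 10) = 10 and divides |G| = 40.
Closing under the operation: H = {1, 4, 6, 9, 14, 16, 19, 21, 24, 26, 29, 31, 34, 36, 39, 41, 46, 49, 51, 54}, so |H| = 20.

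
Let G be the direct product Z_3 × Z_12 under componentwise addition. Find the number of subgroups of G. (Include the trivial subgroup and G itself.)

18

|G| = 36, so by Lagrange every subgroup order divides 36. Divisors: 1, 2, 3, 4, 6, 9, 12, 18, 36.
Subgroups by order — order 1: 1; order 2: 1; order 3: 4; order 4: 1; order 6: 4; order 9: 1; order 12: 4; order 18: 1; order 36: 1.
Total: 1 + 1 + 4 + 1 + 4 + 1 + 4 + 1 + 1 = 18.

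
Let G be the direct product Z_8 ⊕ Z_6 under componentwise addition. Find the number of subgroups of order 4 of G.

3

|G| = 48 and 4 | 48, so subgroups of order 4 are possible by Lagrange.
The subgroups of order 4 are: {(0,0), (0,3), (4,0), (4,3)}; {(0,0), (2,0), (4,0), (6,0)}; {(0,0), (2,3), (4,0), (6,3)}.
So G has 3 subgroups of order 4.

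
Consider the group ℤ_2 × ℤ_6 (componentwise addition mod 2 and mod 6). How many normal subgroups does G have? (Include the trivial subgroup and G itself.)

10

G is abelian, so every subgroup is normal.
G has 10 subgroups in total, hence 10 normal subgroups.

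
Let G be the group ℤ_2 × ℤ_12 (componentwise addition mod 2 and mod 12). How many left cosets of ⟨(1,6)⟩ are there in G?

12

|⟨(1,6)⟩| = 2 and |G| = 24.
By Lagrange, [G : H] = |G|/|H| = 24/2 = 12.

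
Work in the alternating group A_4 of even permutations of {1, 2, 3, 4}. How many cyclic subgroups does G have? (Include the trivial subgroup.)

8

Each element a generates a cyclic subgroup ⟨a⟩; distinct elements may generate the same one (a cyclic group of order d has φ(d) generators).
Cyclic subgroups by order — order 1: 1; order 2: 3; order 3: 4.
Total: 8.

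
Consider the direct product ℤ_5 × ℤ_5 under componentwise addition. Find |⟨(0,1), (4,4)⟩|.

|⟨(0,1)⟩| = 5 and |⟨(4,4)⟩| = 5, so |H| is a multiple of lcm(5, 5) = 5 and divides |G| = 25.
Closing {(0,1), (4,4)} under the group operation gives all of G, so |H| = 25.

25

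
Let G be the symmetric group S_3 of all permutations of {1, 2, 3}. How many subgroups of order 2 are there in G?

|G| = 6 and 2 | 6, so subgroups of order 2 are possible by Lagrange.
The subgroups of order 2 are: {e, (1 2)}; {e, (1 3)}; {e, (2 3)}.
So G has 3 subgroups of order 2.

3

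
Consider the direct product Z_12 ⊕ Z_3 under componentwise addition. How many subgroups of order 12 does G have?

|G| = 36 and 12 | 36, so subgroups of order 12 are possible by Lagrange.
The subgroups of order 12 are: {(0,0), (0,1), (0,2), (3,0), (3,1), (3,2), (6,0), (6,1), (6,2), (9,0), (9,1), (9,2)}; {(0,0), (1,0), (2,0), (3,0), (4,0), (5,0), (6,0), (7,0), (8,0), (9,0), (10,0), (11,0)}; {(0,0), (1,1), (2,2), (3,0), (4,1), (5,2), (6,0), (7,1), (8,2), (9,0), (10,1), (11,2)}; {(0,0), (1,2), (2,1), (3,0), (4,2), (5,1), (6,0), (7,2), (8,1), (9,0), (10,2), (11,1)}.
So G has 4 subgroups of order 12.

4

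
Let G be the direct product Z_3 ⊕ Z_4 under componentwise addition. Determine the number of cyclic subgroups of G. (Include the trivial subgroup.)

6

Group the elements of G by the cyclic subgroup they generate; each cyclic subgroup of order d accounts for φ(d) elements.
Cyclic subgroups by order — order 1: 1; order 2: 1; order 3: 1; order 4: 1; order 6: 1; order 12: 1.
Total: 6.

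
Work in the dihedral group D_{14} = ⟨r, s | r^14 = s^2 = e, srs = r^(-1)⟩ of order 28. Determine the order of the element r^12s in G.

Computing powers of r^12s: the smallest k with (r^12s)^k = e is k = 2.

2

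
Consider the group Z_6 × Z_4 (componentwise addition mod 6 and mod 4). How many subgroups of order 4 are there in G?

|G| = 24 and 4 | 24, so subgroups of order 4 are possible by Lagrange.
The subgroups of order 4 are: {(0,0), (0,1), (0,2), (0,3)}; {(0,0), (0,2), (3,0), (3,2)}; {(0,0), (0,2), (3,1), (3,3)}.
So G has 3 subgroups of order 4.

3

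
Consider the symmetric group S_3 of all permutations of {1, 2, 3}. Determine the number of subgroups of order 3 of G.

1

|G| = 6 and 3 | 6, so subgroups of order 3 are possible by Lagrange.
The subgroups of order 3 are: {e, (1 2 3), (1 3 2)}.
So G has 1 subgroup of order 3.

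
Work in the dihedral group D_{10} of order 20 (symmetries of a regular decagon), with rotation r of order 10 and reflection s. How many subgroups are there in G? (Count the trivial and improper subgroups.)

22

|G| = 20, so by Lagrange every subgroup order divides 20. Divisors: 1, 2, 4, 5, 10, 20.
Subgroups by order — order 1: 1; order 2: 11; order 4: 5; order 5: 1; order 10: 3; order 20: 1.
Total: 1 + 11 + 5 + 1 + 3 + 1 = 22.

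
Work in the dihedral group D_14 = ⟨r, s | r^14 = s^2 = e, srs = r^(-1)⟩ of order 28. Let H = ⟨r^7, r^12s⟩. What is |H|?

4

|⟨r^7⟩| = 2 and |⟨r^12s⟩| = 2, so |H| is a multiple of lcm(2, 2) = 2 and divides |G| = 28.
Closing under the operation: H = {e, r^7, r^5s, r^12s}, so |H| = 4.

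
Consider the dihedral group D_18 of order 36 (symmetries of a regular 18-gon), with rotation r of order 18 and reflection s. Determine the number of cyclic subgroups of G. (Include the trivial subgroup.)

24

Each element a generates a cyclic subgroup ⟨a⟩; distinct elements may generate the same one (a cyclic group of order d has φ(d) generators).
Cyclic subgroups by order — order 1: 1; order 2: 19; order 3: 1; order 6: 1; order 9: 1; order 18: 1.
Total: 24.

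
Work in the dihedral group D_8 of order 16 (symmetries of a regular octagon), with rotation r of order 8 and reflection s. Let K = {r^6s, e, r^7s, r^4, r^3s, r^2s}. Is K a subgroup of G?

|K| = 6 does not divide |G| = 16, so by Lagrange K is not a subgroup.

No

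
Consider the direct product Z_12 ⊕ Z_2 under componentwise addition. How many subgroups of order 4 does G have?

|G| = 24 and 4 | 24, so subgroups of order 4 are possible by Lagrange.
The subgroups of order 4 are: {(0,0), (0,1), (6,0), (6,1)}; {(0,0), (3,0), (6,0), (9,0)}; {(0,0), (3,1), (6,0), (9,1)}.
So G has 3 subgroups of order 4.

3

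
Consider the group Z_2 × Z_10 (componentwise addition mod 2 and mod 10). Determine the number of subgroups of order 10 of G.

3

|G| = 20 and 10 | 20, so subgroups of order 10 are possible by Lagrange.
The subgroups of order 10 are: {(0,0), (0,1), (0,2), (0,3), (0,4), (0,5), (0,6), (0,7), (0,8), (0,9)}; {(0,0), (0,2), (0,4), (0,6), (0,8), (1,0), (1,2), (1,4), (1,6), (1,8)}; {(0,0), (0,2), (0,4), (0,6), (0,8), (1,1), (1,3), (1,5), (1,7), (1,9)}.
So G has 3 subgroups of order 10.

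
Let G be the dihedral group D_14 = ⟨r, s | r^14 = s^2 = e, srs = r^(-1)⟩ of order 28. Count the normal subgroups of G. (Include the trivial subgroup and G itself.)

7

G has 28 subgroups. Checking conjugation-invariance by order — order 1: 1/1 normal; order 2: 1/15 normal; order 4: 0/7 normal; order 7: 1/1 normal; order 14: 3/3 normal; order 28: 1/1 normal.
Total normal subgroups: 7.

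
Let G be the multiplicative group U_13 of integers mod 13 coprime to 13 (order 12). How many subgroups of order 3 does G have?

1

|G| = 12 and 3 | 12, so subgroups of order 3 are possible by Lagrange.
The subgroups of order 3 are: {1, 3, 9}.
So G has 1 subgroup of order 3.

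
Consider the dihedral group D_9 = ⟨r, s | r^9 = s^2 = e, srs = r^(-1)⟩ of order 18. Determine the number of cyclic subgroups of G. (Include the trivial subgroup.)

Group the elements of G by the cyclic subgroup they generate; each cyclic subgroup of order d accounts for φ(d) elements.
Cyclic subgroups by order — order 1: 1; order 2: 9; order 3: 1; order 9: 1.
Total: 12.

12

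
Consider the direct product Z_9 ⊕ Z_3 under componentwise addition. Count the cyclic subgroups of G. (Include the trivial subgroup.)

8

Each element a generates a cyclic subgroup ⟨a⟩; distinct elements may generate the same one (a cyclic group of order d has φ(d) generators).
Cyclic subgroups by order — order 1: 1; order 3: 4; order 9: 3.
Total: 8.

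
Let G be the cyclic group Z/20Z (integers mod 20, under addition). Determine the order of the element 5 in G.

In Z/20Z, the order of an element a is n/gcd(a, n).
gcd(5, 20) = 5, so |⟨5⟩| = 20/5 = 4.

4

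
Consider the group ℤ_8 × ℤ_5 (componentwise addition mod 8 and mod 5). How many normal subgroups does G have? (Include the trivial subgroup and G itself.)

G is abelian, so every subgroup is normal.
G has 8 subgroups in total, hence 8 normal subgroups.

8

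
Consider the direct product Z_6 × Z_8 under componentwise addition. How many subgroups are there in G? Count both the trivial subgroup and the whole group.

|G| = 48, so by Lagrange every subgroup order divides 48. Divisors: 1, 2, 3, 4, 6, 8, 12, 16, 24, 48.
Subgroups by order — order 1: 1; order 2: 3; order 3: 1; order 4: 3; order 6: 3; order 8: 3; order 12: 3; order 16: 1; order 24: 3; order 48: 1.
Total: 1 + 3 + 1 + 3 + 3 + 3 + 3 + 1 + 3 + 1 = 22.

22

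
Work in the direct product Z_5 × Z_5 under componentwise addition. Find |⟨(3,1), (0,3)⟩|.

|⟨(3,1)⟩| = 5 and |⟨(0,3)⟩| = 5, so |H| is a multiple of lcm(5, 5) = 5 and divides |G| = 25.
Closing {(3,1), (0,3)} under the group operation gives all of G, so |H| = 25.

25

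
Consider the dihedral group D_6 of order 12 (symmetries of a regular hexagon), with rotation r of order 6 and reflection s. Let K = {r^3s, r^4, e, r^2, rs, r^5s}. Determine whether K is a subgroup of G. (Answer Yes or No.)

Yes

|K| = 6 divides |G| = 12, consistent with Lagrange.
K contains the identity, every element's inverse is in K, and K is closed under ·: it is a subgroup.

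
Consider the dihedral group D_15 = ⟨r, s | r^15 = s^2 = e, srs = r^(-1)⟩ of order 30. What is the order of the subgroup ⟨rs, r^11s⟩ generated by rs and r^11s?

6

|⟨rs⟩| = 2 and |⟨r^11s⟩| = 2, so |H| is a multiple of lcm(2, 2) = 2 and divides |G| = 30.
Closing under the operation: H = {e, r^5, r^10, rs, r^6s, r^11s}, so |H| = 6.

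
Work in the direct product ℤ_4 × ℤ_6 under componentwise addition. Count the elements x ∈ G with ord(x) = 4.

An element (a,b) has order lcm(ord(a), ord(b)); count pairs with lcm equal to 4.
Enumerating gives 4 such elements.

4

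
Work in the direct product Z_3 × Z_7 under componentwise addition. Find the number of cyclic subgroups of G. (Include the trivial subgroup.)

Each element a generates a cyclic subgroup ⟨a⟩; distinct elements may generate the same one (a cyclic group of order d has φ(d) generators).
Cyclic subgroups by order — order 1: 1; order 3: 1; order 7: 1; order 21: 1.
Total: 4.

4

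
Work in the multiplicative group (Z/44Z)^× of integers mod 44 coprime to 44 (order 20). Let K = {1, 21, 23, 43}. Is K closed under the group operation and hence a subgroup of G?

Yes

|K| = 4 divides |G| = 20, consistent with Lagrange.
K contains the identity, every element's inverse is in K, and K is closed under ·: it is a subgroup.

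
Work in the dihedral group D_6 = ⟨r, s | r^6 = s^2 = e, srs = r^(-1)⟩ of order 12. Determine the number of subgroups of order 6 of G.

|G| = 12 and 6 | 12, so subgroups of order 6 are possible by Lagrange.
The subgroups of order 6 are: {e, r, r^2, r^3, r^4, r^5}; {e, r^2, r^4, s, r^2s, r^4s}; {e, r^2, r^4, rs, r^3s, r^5s}.
So G has 3 subgroups of order 6.

3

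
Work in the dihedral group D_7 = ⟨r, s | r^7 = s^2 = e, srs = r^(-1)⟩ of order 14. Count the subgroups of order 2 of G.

7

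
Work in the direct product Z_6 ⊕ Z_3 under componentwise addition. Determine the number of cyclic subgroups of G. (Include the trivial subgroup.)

10

Group the elements of G by the cyclic subgroup they generate; each cyclic subgroup of order d accounts for φ(d) elements.
Cyclic subgroups by order — order 1: 1; order 2: 1; order 3: 4; order 6: 4.
Total: 10.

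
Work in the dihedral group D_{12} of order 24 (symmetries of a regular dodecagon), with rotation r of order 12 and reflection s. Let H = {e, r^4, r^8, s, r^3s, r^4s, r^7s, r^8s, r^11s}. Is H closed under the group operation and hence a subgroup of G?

No

|H| = 9 does not divide |G| = 24, so by Lagrange H is not a subgroup.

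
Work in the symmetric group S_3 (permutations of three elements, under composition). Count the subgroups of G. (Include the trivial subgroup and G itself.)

|G| = 6, so by Lagrange every subgroup order divides 6. Divisors: 1, 2, 3, 6.
Subgroups by order — order 1: 1; order 2: 3; order 3: 1; order 6: 1.
Total: 1 + 3 + 1 + 1 = 6.

6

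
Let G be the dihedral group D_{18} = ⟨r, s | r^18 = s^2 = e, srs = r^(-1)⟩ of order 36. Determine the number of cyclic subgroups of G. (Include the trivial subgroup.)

A cyclic subgroup of order d is generated by each of its φ(d) elements of order d, so the cyclic subgroups of order d number (#elements of order d)/φ(d).
Cyclic subgroups by order — order 1: 1; order 2: 19; order 3: 1; order 6: 1; order 9: 1; order 18: 1.
Total: 24.

24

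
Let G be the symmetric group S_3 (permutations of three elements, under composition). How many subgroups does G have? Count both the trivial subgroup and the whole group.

6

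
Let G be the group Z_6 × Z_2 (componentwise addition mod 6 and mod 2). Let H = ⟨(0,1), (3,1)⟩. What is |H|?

4

|⟨(0,1)⟩| = 2 and |⟨(3,1)⟩| = 2, so |H| is a multiple of lcm(2, 2) = 2 and divides |G| = 12.
Closing under the operation: H = {(0,0), (0,1), (3,0), (3,1)}, so |H| = 4.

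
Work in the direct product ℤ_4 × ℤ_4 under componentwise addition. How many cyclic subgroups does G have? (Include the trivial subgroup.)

10

A cyclic subgroup of order d is generated by each of its φ(d) elements of order d, so the cyclic subgroups of order d number (#elements of order d)/φ(d).
Cyclic subgroups by order — order 1: 1; order 2: 3; order 4: 6.
Total: 10.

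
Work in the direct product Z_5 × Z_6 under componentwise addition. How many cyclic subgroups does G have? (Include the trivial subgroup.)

8

A cyclic subgroup of order d is generated by each of its φ(d) elements of order d, so the cyclic subgroups of order d number (#elements of order d)/φ(d).
Cyclic subgroups by order — order 1: 1; order 2: 1; order 3: 1; order 5: 1; order 6: 1; order 10: 1; order 15: 1; order 30: 1.
Total: 8.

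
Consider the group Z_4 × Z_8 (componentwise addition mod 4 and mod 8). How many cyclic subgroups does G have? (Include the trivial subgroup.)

Group the elements of G by the cyclic subgroup they generate; each cyclic subgroup of order d accounts for φ(d) elements.
Cyclic subgroups by order — order 1: 1; order 2: 3; order 4: 6; order 8: 4.
Total: 14.

14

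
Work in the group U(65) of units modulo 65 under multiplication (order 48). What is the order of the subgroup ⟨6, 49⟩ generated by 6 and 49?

24

|⟨6⟩| = 12 and |⟨49⟩| = 6, so |H| is a multiple of lcm(12, 6) = 12 and divides |G| = 48.
Closing under the operation: H = {1, 4, 6, 9, 11, 14, 16, 19, 21, 24, 29, 31, 34, 36, 41, 44, 46, 49, 51, 54, 56, 59, 61, 64}, so |H| = 24.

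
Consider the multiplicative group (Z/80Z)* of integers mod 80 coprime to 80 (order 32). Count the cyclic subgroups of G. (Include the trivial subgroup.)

20

A cyclic subgroup of order d is generated by each of its φ(d) elements of order d, so the cyclic subgroups of order d number (#elements of order d)/φ(d).
Cyclic subgroups by order — order 1: 1; order 2: 7; order 4: 12.
Total: 20.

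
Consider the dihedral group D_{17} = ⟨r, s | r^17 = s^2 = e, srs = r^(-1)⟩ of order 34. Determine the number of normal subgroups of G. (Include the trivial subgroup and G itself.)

G has 20 subgroups. Checking conjugation-invariance by order — order 1: 1/1 normal; order 2: 0/17 normal; order 17: 1/1 normal; order 34: 1/1 normal.
Total normal subgroups: 3.

3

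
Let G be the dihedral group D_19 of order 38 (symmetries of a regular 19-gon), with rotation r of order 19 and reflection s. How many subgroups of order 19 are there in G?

1

|G| = 38 and 19 | 38, so subgroups of order 19 are possible by Lagrange.
The subgroups of order 19 are: {e, r, r^2, r^3, r^4, r^5, r^6, r^7, r^8, r^9, r^10, r^11, r^12, r^13, r^14, r^15, r^16, r^17, r^18}.
So G has 1 subgroup of order 19.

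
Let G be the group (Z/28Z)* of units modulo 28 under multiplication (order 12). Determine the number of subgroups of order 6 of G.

3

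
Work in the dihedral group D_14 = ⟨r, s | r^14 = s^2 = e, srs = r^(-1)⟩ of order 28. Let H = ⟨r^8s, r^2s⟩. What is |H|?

14

|⟨r^8s⟩| = 2 and |⟨r^2s⟩| = 2, so |H| is a multiple of lcm(2, 2) = 2 and divides |G| = 28.
Closing under the operation: H = {e, r^2, r^4, r^6, r^8, r^10, r^12, s, r^2s, r^4s, r^6s, r^8s, r^10s, r^12s}, so |H| = 14.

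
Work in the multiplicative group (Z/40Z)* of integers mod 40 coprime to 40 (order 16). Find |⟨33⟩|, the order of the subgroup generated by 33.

4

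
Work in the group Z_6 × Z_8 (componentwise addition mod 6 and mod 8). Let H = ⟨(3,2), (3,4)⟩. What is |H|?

|⟨(3,2)⟩| = 4 and |⟨(3,4)⟩| = 2, so |H| is a multiple of lcm(4, 2) = 4 and divides |G| = 48.
Closing under the operation: H = {(0,0), (0,2), (0,4), (0,6), (3,0), (3,2), (3,4), (3,6)}, so |H| = 8.

8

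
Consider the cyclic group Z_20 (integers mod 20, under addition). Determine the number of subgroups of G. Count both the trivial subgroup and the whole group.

A cyclic group of order 20 has exactly one subgroup for each divisor of 20.
Divisors of 20: 1, 2, 4, 5, 10, 20.
So Z_20 has 6 subgroups.

6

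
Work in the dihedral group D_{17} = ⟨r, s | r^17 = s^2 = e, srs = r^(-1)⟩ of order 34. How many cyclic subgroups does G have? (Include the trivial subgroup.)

19

Each element a generates a cyclic subgroup ⟨a⟩; distinct elements may generate the same one (a cyclic group of order d has φ(d) generators).
Cyclic subgroups by order — order 1: 1; order 2: 17; order 17: 1.
Total: 19.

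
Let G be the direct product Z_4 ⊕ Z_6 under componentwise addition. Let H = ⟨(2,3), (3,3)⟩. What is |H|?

8

|⟨(2,3)⟩| = 2 and |⟨(3,3)⟩| = 4, so |H| is a multiple of lcm(2, 4) = 4 and divides |G| = 24.
Closing under the operation: H = {(0,0), (0,3), (1,0), (1,3), (2,0), (2,3), (3,0), (3,3)}, so |H| = 8.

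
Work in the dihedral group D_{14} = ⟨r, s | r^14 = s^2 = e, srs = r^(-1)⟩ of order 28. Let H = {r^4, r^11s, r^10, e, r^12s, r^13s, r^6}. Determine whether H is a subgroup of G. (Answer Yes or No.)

r^6 ∈ H but its inverse r^8 ∉ H, so H is not a subgroup.

No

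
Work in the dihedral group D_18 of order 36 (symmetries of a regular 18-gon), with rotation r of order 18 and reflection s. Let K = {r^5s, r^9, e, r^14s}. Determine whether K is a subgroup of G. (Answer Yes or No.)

|K| = 4 divides |G| = 36, consistent with Lagrange.
K contains the identity, every element's inverse is in K, and K is closed under ·: it is a subgroup.

Yes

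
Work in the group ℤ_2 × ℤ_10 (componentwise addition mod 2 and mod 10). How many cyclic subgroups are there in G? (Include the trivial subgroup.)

8

Group the elements of G by the cyclic subgroup they generate; each cyclic subgroup of order d accounts for φ(d) elements.
Cyclic subgroups by order — order 1: 1; order 2: 3; order 5: 1; order 10: 3.
Total: 8.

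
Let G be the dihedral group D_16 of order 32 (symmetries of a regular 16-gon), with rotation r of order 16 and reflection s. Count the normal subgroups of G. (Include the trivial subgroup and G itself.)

8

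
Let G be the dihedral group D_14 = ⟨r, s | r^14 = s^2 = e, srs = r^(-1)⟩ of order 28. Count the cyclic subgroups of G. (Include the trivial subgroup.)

Group the elements of G by the cyclic subgroup they generate; each cyclic subgroup of order d accounts for φ(d) elements.
Cyclic subgroups by order — order 1: 1; order 2: 15; order 7: 1; order 14: 1.
Total: 18.

18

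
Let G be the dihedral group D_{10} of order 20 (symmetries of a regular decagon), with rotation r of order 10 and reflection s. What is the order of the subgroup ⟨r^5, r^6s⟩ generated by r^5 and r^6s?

4

|⟨r^5⟩| = 2 and |⟨r^6s⟩| = 2, so |H| is a multiple of lcm(2, 2) = 2 and divides |G| = 20.
Closing under the operation: H = {e, r^5, rs, r^6s}, so |H| = 4.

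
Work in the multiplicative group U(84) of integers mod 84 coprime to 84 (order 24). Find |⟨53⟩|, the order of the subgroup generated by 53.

6

Compute successive powers of 53 mod 84: 53, 37, 29, 25, 65, 1; 53^6 ≡ 1 (mod 84).
So |⟨53⟩| = 6.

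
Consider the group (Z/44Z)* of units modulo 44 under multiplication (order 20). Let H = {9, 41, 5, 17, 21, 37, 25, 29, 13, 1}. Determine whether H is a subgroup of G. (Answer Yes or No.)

Yes

|H| = 10 divides |G| = 20, consistent with Lagrange.
H contains the identity, every element's inverse is in H, and H is closed under ·: it is a subgroup.
In fact H = ⟨41⟩.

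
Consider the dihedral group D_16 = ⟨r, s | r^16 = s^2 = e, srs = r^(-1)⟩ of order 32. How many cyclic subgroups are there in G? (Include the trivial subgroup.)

Each element a generates a cyclic subgroup ⟨a⟩; distinct elements may generate the same one (a cyclic group of order d has φ(d) generators).
Cyclic subgroups by order — order 1: 1; order 2: 17; order 4: 1; order 8: 1; order 16: 1.
Total: 21.

21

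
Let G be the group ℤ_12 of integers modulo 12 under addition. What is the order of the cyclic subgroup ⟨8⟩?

3

In ℤ_12, the order of an element a is n/gcd(a, n).
gcd(8, 12) = 4, so |⟨8⟩| = 12/4 = 3.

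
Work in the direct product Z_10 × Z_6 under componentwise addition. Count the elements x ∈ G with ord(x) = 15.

8

An element (a,b) has order lcm(ord(a), ord(b)); count pairs with lcm equal to 15.
Enumerating gives 8 such elements.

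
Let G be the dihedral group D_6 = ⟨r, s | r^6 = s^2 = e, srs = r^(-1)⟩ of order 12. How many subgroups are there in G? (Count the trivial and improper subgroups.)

|G| = 12, so by Lagrange every subgroup order divides 12. Divisors: 1, 2, 3, 4, 6, 12.
Subgroups by order — order 1: 1; order 2: 7; order 3: 1; order 4: 3; order 6: 3; order 12: 1.
Total: 1 + 7 + 1 + 3 + 3 + 1 = 16.

16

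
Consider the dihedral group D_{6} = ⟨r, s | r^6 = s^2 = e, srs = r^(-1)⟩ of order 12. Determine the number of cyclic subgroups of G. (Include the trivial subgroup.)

A cyclic subgroup of order d is generated by each of its φ(d) elements of order d, so the cyclic subgroups of order d number (#elements of order d)/φ(d).
Cyclic subgroups by order — order 1: 1; order 2: 7; order 3: 1; order 6: 1.
Total: 10.

10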